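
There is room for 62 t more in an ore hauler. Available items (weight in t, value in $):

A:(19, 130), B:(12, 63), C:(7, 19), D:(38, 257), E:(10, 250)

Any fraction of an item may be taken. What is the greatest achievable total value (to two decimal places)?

Greedy by value/weight ratio, highest first.
Order: E (250/10=25.00) > A (130/19=6.84) > D (257/38=6.76) > B (63/12=5.25) > C (19/7=2.71)
Fill: take E (10 @ 250) → take A (19 @ 130) → take 33/38 of D → 223.18; 62/62 used.
Total value = 603.18

603.18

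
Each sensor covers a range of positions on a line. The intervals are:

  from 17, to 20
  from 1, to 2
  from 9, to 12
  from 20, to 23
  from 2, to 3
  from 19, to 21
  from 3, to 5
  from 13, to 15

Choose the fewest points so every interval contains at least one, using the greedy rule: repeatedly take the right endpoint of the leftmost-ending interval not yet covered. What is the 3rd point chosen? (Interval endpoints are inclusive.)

Sorted: [1,2] [2,3] [3,5] [9,12] [13,15] [17,20] [19,21] [20,23]
{[1,2],[2,3]} hit by 2; {[3,5]} hit by 5; {[9,12]} hit by 12; {[13,15]} hit by 15; {[17,20],[19,21],[20,23]} hit by 20.
Points: 2, 5, 12, 15, 20 (5 total).

12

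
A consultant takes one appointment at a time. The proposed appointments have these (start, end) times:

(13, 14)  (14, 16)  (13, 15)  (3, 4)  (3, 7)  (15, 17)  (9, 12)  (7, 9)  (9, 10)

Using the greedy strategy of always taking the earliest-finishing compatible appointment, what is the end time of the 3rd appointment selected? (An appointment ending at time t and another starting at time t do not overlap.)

By end time: (3,4), (3,7), (7,9), (9,10), (9,12), (13,14), (13,15), (14,16), (15,17).
Pick (3,4); next start ≥ 4 → (7,9); next start ≥ 9 → (9,10); next start ≥ 10 → (13,14); next start ≥ 14 → (14,16).
Selected: (3,4) (7,9) (9,10) (13,14) (14,16)

10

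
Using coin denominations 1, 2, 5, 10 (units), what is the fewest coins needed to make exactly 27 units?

4

Use the largest denomination that fits, subtract, and repeat.
27 = 2×10 + 1×5 + 1×2
Total coins = 2 + 1 + 1 = 4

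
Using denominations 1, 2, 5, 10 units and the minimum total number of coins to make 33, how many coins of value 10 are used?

Greedy: take as many of the largest coin as possible, then repeat with the remainder.
33 − 3×10→3 − 1×2→1 − 1×1→0
Count of 10: 3

3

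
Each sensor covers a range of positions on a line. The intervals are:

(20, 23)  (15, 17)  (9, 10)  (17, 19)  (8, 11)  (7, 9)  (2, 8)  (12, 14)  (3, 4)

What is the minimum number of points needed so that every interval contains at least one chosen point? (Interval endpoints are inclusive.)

Process intervals by earliest right end; each time one isn't hit yet, stab at its right endpoint.
Sorted: [3,4] [2,8] [7,9] [9,10] [8,11] [12,14] [15,17] [17,19] [20,23]
{[3,4],[2,8]} hit by 4; {[7,9],[9,10],[8,11]} hit by 9; {[12,14]} hit by 14; {[15,17],[17,19]} hit by 17; {[20,23]} hit by 23.
Points: 4, 9, 14, 17, 23 (5 total).

5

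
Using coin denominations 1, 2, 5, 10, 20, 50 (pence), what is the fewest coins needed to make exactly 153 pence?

5

Greedy: take as many of the largest coin as possible, then repeat with the remainder.
153 = 3×50 + 1×2 + 1×1
Total coins = 3 + 1 + 1 = 5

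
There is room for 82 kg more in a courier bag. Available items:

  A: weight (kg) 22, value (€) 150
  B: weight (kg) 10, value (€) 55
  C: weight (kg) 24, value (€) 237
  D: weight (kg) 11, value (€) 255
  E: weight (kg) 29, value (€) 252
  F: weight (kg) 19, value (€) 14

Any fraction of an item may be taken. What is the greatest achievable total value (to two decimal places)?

866.73

Sort by value per unit weight and fill in that order.
Ratios (sorted): D 23.18, C 9.88, E 8.69, A 6.82, B 5.50, F 0.74
take D (11 @ 255); take C (24 @ 237); take E (29 @ 252); take 18/22 of A → 122.73. Capacity used 82/82.
Total value = 866.73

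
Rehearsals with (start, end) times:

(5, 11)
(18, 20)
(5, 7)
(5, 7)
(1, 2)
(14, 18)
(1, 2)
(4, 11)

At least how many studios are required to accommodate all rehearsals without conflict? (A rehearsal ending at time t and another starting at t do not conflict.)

4

The answer is the maximum number of intervals overlapping at any instant.
Events (time:±→running): 1:+→1 1:+→2 2:-→1 2:-→0 4:+→1 5:+→2 5:+→3 5:+→4 … peak 4.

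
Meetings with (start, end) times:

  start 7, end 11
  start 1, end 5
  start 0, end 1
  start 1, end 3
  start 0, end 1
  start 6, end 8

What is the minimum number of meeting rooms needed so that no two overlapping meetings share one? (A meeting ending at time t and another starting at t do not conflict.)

Events (time:±→running): 0:+→1 0:+→2 … peak 2.

2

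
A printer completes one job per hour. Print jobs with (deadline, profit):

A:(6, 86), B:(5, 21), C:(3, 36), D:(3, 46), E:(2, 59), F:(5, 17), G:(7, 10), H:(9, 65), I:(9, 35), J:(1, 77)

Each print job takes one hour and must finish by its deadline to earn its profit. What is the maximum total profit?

Profit order: A=86 J=77 H=65 E=59 D=46 C=36 I=35 B=21 F=17 G=10
Assign: A→slot 6, J→slot 1, H→slot 9, E→slot 2, D→slot 3, C skipped, I→slot 8, B→slot 5, F→slot 4, G→slot 7.
Slots: [1:J] [2:E] [3:D] [4:F] [5:B] [6:A] [7:G] [8:I] [9:H]
Profit = 77 + 59 + 46 + 17 + 21 + 86 + 10 + 35 + 65 = 416

416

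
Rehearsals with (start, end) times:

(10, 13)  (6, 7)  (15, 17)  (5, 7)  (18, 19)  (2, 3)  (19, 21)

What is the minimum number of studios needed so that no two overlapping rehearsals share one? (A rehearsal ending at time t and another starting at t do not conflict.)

2

Events (time:±→running): 2:+→1 3:-→0 5:+→1 6:+→2 … peak 2.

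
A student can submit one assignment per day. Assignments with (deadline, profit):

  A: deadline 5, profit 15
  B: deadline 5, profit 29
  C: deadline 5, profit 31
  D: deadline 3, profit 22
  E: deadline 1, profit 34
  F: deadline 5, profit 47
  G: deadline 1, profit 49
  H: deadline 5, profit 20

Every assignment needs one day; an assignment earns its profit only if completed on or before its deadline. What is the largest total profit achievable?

Take jobs in profit order; each goes to the latest open slot no later than its deadline.
Profit order: G=49 F=47 E=34 C=31 B=29 D=22 H=20 A=15
Assign: G→slot 1, F→slot 5, E skipped, C→slot 4, B→slot 3, D→slot 2, H skipped, A skipped.
Slots: [1:G] [2:D] [3:B] [4:C] [5:F]
Profit = 49 + 22 + 29 + 31 + 47 = 178

178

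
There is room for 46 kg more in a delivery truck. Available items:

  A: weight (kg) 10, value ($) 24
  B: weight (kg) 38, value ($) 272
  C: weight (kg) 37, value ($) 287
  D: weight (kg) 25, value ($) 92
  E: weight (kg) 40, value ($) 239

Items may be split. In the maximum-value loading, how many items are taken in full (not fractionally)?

Greedy by value/weight ratio, highest first.
Ratios (sorted): C 7.76, B 7.16, E 5.97, D 3.68, A 2.40
take C (37 @ 287); take 9/38 of B → 64.42. Capacity used 46/46.
1 item(s) taken whole; one partial (take 9/38 of B).

1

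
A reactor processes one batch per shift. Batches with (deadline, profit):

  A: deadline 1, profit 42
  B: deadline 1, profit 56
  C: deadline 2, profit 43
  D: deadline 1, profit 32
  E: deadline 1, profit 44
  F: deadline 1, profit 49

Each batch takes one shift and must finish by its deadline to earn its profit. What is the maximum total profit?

99

Profit order: B=56 F=49 E=44 C=43 A=42 D=32
Assign: B→slot 1, F skipped, E skipped, C→slot 2, A skipped, D skipped.
Slots: [1:B] [2:C]
Profit = 56 + 43 = 99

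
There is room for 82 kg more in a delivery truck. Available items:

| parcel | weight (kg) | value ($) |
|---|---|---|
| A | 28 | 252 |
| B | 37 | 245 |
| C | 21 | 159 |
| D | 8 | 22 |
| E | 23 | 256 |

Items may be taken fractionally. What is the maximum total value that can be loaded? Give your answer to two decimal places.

Ratios (sorted): E 11.13, A 9.00, C 7.57, B 6.62, D 2.75
take E (23 @ 256); take A (28 @ 252); take C (21 @ 159); take 10/37 of B → 66.22. Capacity used 82/82.
Total value = 733.22

733.22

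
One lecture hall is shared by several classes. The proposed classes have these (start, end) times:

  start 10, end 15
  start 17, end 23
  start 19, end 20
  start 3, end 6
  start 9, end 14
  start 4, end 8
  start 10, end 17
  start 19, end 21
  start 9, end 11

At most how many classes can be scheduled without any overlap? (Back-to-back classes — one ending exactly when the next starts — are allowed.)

3

Order by finish time; keep every interval that doesn't clash with the previous kept one.
Sorted by end: (3,6)  (4,8)  (9,11)  (9,14)  (10,15)  (10,17)  (19,20)  (19,21)  (17,23)
take (3,6); skip (4,8); take (9,11); skip (9,14); take (19,20); skip (19,21).
Selected 3 classes.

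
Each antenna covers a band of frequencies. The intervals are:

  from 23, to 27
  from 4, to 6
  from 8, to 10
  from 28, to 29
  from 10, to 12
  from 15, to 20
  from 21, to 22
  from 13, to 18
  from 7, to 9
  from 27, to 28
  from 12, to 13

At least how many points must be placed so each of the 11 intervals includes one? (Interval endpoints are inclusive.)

7

Sort by right endpoint; whenever an interval is uncovered, place a point at its right end.
Sorted: [4,6] [7,9] [8,10] [10,12] [12,13] [13,18] [15,20] [21,22] [23,27] [27,28] [28,29]
{[4,6]} hit by 6; {[7,9],[8,10]} hit by 9; {[10,12],[12,13]} hit by 12; {[13,18],[15,20]} hit by 18; {[21,22]} hit by 22; {[23,27],[27,28]} hit by 27; {[28,29]} hit by 29.
Points: 6, 9, 12, 18, 22, 27, 29 (7 total).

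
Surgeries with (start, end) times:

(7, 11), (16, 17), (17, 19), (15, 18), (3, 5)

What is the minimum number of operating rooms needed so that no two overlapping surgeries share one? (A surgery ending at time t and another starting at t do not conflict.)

2

The answer is the maximum number of intervals overlapping at any instant.
Events (time:±→running): 3:+→1 5:-→0 7:+→1 11:-→0 15:+→1 16:+→2 … peak 2.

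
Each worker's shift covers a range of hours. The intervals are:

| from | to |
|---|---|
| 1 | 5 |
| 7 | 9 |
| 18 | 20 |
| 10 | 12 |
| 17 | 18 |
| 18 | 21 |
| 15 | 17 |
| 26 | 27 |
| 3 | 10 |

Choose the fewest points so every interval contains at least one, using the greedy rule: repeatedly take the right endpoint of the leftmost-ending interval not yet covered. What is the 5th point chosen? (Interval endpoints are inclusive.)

20

Sorted: [1,5] [7,9] [3,10] [10,12] [15,17] [17,18] [18,20] [18,21] [26,27]
{[1,5]} hit by 5; {[7,9],[3,10]} hit by 9; {[10,12]} hit by 12; {[15,17],[17,18]} hit by 17; {[18,20],[18,21]} hit by 20; {[26,27]} hit by 27.
Points: 5, 9, 12, 17, 20, 27 (6 total).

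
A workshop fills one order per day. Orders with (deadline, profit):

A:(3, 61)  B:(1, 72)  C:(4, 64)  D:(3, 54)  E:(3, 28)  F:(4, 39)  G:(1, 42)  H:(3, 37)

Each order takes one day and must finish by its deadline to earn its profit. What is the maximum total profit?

251

Sort by profit descending; place each in the latest free slot ≤ its deadline.
Profit order: B=72 C=64 A=61 D=54 G=42 F=39 H=37 E=28
Assign: B→slot 1, C→slot 4, A→slot 3, D→slot 2, G skipped, F skipped, H skipped, E skipped.
Slots: [1:B] [2:D] [3:A] [4:C]
Profit = 72 + 54 + 61 + 64 = 251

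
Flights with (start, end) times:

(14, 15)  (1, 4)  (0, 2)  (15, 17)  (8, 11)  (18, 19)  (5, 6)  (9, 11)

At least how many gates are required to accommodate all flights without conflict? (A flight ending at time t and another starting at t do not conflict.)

2

The answer is the maximum number of intervals overlapping at any instant.
starts: [0, 1, 5, 8, 9, 14, 15, 18]
ends:   [2, 4, 6, 11, 11, 15, 17, 19]
s0→1 s1→2  — peak 2.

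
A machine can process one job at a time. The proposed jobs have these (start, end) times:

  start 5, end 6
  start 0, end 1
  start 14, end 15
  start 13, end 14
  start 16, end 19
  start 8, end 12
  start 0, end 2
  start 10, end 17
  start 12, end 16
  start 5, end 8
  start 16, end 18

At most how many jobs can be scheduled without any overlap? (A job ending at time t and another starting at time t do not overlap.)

Greedy by earliest finish: after sorting by end time, pick each interval compatible with the last pick.
By end time: (0,1), (0,2), (5,6), (5,8), (8,12), (13,14), (14,15), (12,16), (10,17), (16,18), (16,19).
Pick (0,1); next start ≥ 1 → (5,6); next start ≥ 6 → (8,12); next start ≥ 12 → (13,14); next start ≥ 14 → (14,15); next start ≥ 15 → (16,18).
Selected 6 jobs.

6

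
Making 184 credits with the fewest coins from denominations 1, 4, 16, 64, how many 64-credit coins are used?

Use the largest denomination that fits, subtract, and repeat.
184 − 2×64→56 − 3×16→8 − 2×4→0
Count of 64: 2

2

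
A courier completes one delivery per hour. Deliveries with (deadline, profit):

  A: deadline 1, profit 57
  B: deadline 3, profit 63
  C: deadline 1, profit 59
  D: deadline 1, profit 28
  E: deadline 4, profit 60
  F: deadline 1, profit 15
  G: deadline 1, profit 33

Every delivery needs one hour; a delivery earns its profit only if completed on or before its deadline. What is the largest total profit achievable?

182

By profit: B(d3,63), E(d4,60), C(d1,59), A(d1,57), G(d1,33), D(d1,28), F(d1,15)
B→slot 3; E→slot 4; C→slot 1; A skipped; G skipped; D skipped; F skipped.
Profit = 59 + 63 + 60 = 182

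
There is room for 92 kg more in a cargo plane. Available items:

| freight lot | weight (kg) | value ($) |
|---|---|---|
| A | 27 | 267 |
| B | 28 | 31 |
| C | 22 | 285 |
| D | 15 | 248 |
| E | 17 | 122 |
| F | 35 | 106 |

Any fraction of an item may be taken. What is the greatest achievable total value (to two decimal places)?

Sort by value per unit weight and fill in that order.
Ratios (sorted): D 16.53, C 12.95, A 9.89, E 7.18, F 3.03, B 1.11
take D (15 @ 248); take C (22 @ 285); take A (27 @ 267); take E (17 @ 122); take 11/35 of F → 33.31. Capacity used 92/92.
Total value = 955.31

955.31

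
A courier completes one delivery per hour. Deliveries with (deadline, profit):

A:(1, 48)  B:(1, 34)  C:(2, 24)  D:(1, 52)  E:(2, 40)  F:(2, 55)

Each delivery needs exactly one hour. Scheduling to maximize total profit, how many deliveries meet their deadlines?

2

Profit order: F=55 D=52 A=48 E=40 B=34 C=24
Assign: F→slot 2, D→slot 1, A skipped, E skipped, B skipped, C skipped.
Slots: [1:D] [2:F]
2 of 6 scheduled.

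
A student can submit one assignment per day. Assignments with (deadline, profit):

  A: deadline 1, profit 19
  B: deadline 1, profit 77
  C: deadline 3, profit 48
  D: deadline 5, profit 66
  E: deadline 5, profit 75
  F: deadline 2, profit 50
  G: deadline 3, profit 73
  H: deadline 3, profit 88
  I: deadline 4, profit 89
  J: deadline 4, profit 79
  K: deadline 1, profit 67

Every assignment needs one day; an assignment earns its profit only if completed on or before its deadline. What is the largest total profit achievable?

Sort by profit descending; place each in the latest free slot ≤ its deadline.
By profit: I(d4,89), H(d3,88), J(d4,79), B(d1,77), E(d5,75), G(d3,73), K(d1,67), D(d5,66), F(d2,50), C(d3,48), A(d1,19)
I→slot 4; H→slot 3; J→slot 2; B→slot 1; E→slot 5; G skipped; K skipped; D skipped; F skipped; C skipped; A skipped.
Profit = 77 + 79 + 88 + 89 + 75 = 408

408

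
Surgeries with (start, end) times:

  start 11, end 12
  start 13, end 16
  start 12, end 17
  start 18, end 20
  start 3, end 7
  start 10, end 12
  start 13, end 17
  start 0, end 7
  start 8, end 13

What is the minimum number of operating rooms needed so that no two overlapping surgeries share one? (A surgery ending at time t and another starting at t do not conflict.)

Events (time:±→running): 0:+→1 3:+→2 7:-→1 7:-→0 8:+→1 10:+→2 11:+→3 … peak 3.

3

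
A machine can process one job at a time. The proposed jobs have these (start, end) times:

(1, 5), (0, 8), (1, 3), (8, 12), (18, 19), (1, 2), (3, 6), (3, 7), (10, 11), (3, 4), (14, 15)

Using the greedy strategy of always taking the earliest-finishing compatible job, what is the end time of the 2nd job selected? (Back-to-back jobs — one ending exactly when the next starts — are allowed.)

Sorted by end: (1,2)  (1,3)  (3,4)  (1,5)  (3,6)  (3,7)  (0,8)  (10,11)  (8,12)  (14,15)  (18,19)
take (1,2); skip (1,3); take (3,4); skip (3,6); skip (3,7); skip (0,8); take (10,11); skip (8,12); take (14,15); take (18,19).
Selected: (1,2) (3,4) (10,11) (14,15) (18,19)

4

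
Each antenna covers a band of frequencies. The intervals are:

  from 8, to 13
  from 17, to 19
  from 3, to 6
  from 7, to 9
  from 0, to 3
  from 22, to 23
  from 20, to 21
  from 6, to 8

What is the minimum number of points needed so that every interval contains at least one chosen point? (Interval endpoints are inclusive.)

5

Sort by right endpoint; whenever an interval is uncovered, place a point at its right end.
Sorted: [0,3] [3,6] [6,8] [7,9] [8,13] [17,19] [20,21] [22,23]
{[0,3],[3,6]} hit by 3; {[6,8],[7,9],[8,13]} hit by 8; {[17,19]} hit by 19; {[20,21]} hit by 21; {[22,23]} hit by 23.
Points: 3, 8, 19, 21, 23 (5 total).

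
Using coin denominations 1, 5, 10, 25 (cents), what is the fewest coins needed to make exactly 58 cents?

58 = 2×25 + 1×5 + 3×1
Total coins = 2 + 1 + 3 = 6

6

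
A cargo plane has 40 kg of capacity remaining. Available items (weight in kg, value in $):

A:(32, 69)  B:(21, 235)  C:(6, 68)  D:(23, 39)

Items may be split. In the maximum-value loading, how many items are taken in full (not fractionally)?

Greedy by value/weight ratio, highest first.
Ratios (sorted): C 11.33, B 11.19, A 2.16, D 1.70
take C (6 @ 68); take B (21 @ 235); take 13/32 of A → 28.03. Capacity used 40/40.
2 item(s) taken whole; one partial (take 13/32 of A).

2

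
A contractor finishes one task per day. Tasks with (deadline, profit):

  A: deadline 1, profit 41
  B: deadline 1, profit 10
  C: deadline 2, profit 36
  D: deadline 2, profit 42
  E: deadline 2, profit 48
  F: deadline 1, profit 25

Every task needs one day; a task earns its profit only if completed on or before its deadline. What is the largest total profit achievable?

90

Sort by profit descending; place each in the latest free slot ≤ its deadline.
By profit: E(d2,48), D(d2,42), A(d1,41), C(d2,36), F(d1,25), B(d1,10)
E→slot 2; D→slot 1; A skipped; C skipped; F skipped; B skipped.
Profit = 42 + 48 = 90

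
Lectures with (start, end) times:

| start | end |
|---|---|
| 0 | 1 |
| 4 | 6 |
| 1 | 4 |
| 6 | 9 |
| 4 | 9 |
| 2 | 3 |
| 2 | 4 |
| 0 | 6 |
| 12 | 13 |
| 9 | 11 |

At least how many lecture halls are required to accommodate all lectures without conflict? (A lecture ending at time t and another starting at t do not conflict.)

Count concurrent intervals with a sweep; the peak is the room count.
starts: [0, 0, 1, 2, 2, 4, 4, 6, 9, 12]
ends:   [1, 3, 4, 4, 6, 6, 9, 9, 11, 13]
s0→1 s0→2 e1→1 s1→2 s2→3 s2→4  — peak 4.

4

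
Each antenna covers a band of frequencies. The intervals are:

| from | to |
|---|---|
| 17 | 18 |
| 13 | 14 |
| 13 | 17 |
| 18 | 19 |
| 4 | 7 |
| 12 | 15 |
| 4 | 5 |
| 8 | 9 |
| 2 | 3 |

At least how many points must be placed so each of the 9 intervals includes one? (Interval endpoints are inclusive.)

Sorted: [2,3] [4,5] [4,7] [8,9] [13,14] [12,15] [13,17] [17,18] [18,19]
{[2,3]} hit by 3; {[4,5],[4,7]} hit by 5; {[8,9]} hit by 9; {[13,14],[12,15],[13,17]} hit by 14; {[17,18],[18,19]} hit by 18.
Points: 3, 5, 9, 14, 18 (5 total).

5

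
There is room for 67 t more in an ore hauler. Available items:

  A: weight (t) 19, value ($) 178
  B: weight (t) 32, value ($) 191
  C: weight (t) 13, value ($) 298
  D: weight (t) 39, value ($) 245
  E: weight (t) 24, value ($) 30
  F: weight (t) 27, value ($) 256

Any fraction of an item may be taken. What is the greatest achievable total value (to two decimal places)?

Greedy by value/weight ratio, highest first.
Ratios (sorted): C 22.92, F 9.48, A 9.37, D 6.28, B 5.97, E 1.25
take C (13 @ 298); take F (27 @ 256); take A (19 @ 178); take 8/39 of D → 50.26. Capacity used 67/67.
Total value = 782.26

782.26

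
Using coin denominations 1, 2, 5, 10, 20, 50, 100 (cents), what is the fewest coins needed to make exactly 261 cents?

5

261 = 2×100 + 1×50 + 1×10 + 1×1
Total coins = 2 + 1 + 1 + 1 = 5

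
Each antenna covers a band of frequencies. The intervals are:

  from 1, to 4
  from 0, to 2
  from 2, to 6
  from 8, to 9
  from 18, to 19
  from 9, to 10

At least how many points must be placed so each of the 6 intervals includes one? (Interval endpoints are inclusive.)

By right end: [0,2]  [1,4]  [2,6]  [8,9]  [9,10]  [18,19]
[0,2] uncovered → point at 2; [8,9] uncovered → point at 9; [18,19] uncovered → point at 19.
Points: 2, 9, 19 (3 total).

3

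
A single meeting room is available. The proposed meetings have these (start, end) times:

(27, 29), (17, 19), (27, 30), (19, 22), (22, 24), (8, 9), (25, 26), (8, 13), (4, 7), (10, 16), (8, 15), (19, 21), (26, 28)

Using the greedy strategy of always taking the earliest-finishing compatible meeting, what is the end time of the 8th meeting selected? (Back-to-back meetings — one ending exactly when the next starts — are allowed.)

Sort by end time and greedily take each interval whose start is ≥ the last chosen end.
By end time: (4,7), (8,9), (8,13), (8,15), (10,16), (17,19), (19,21), (19,22), (22,24), (25,26), (26,28), (27,29), (27,30).
Pick (4,7); next start ≥ 7 → (8,9); next start ≥ 9 → (10,16); next start ≥ 16 → (17,19); next start ≥ 19 → (19,21); next start ≥ 21 → (22,24); next start ≥ 24 → (25,26); next start ≥ 26 → (26,28).
Selected: (4,7) (8,9) (10,16) (17,19) (19,21) (22,24) (25,26) (26,28)

28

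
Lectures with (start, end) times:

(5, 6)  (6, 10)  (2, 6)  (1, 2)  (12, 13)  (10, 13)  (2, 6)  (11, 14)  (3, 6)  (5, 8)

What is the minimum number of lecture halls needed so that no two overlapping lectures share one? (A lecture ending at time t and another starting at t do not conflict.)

5

Count concurrent intervals with a sweep; the peak is the room count.
starts: [1, 2, 2, 3, 5, 5, 6, 10, 11, 12]
ends:   [2, 6, 6, 6, 6, 8, 10, 13, 13, 14]
s1→1 e2→0 s2→1 s2→2 s3→3 s5→4 s5→5  — peak 5.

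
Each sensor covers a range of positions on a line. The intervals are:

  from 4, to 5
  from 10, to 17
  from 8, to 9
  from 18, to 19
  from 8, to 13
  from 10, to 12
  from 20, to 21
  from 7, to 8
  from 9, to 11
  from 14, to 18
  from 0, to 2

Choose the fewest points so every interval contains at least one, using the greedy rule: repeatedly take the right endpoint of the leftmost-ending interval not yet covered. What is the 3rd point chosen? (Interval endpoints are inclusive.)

Sort by right endpoint; whenever an interval is uncovered, place a point at its right end.
Sorted: [0,2] [4,5] [7,8] [8,9] [9,11] [10,12] [8,13] [10,17] [14,18] [18,19] [20,21]
{[0,2]} hit by 2; {[4,5]} hit by 5; {[7,8],[8,9]} hit by 8; {[9,11],[10,12],[8,13],[10,17]} hit by 11; {[14,18],[18,19]} hit by 18; {[20,21]} hit by 21.
Points: 2, 5, 8, 11, 18, 21 (6 total).

8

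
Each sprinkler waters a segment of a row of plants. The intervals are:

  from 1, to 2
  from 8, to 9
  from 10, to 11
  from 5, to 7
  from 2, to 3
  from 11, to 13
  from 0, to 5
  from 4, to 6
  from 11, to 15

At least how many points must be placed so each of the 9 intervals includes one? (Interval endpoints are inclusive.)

4

Sort by right endpoint; whenever an interval is uncovered, place a point at its right end.
By right end: [1,2]  [2,3]  [0,5]  [4,6]  [5,7]  [8,9]  [10,11]  [11,13]  [11,15]
[1,2] uncovered → point at 2; [4,6] uncovered → point at 6; [8,9] uncovered → point at 9; [10,11] uncovered → point at 11.
Points: 2, 6, 9, 11 (4 total).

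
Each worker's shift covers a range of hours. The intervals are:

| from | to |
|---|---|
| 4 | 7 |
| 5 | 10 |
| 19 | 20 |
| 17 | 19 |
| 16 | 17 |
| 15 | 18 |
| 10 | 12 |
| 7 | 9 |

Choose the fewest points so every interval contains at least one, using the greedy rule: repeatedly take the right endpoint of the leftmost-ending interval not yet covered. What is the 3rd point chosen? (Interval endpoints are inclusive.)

17

Sort by right endpoint; whenever an interval is uncovered, place a point at its right end.
Sorted: [4,7] [7,9] [5,10] [10,12] [16,17] [15,18] [17,19] [19,20]
{[4,7],[7,9],[5,10]} hit by 7; {[10,12]} hit by 12; {[16,17],[15,18],[17,19]} hit by 17; {[19,20]} hit by 20.
Points: 7, 12, 17, 20 (4 total).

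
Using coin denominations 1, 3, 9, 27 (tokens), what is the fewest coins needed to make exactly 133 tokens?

9

Greedy: take as many of the largest coin as possible, then repeat with the remainder.
133 − 4×27→25 − 2×9→7 − 2×3→1 − 1×1→0
Total coins = 4 + 2 + 2 + 1 = 9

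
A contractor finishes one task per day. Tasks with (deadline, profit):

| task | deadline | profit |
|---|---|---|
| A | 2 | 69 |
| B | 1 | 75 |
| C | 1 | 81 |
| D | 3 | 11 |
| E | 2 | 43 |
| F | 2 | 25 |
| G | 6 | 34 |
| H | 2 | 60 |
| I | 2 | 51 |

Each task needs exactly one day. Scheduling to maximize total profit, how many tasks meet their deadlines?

4

Sort by profit descending; place each in the latest free slot ≤ its deadline.
Profit order: C=81 B=75 A=69 H=60 I=51 E=43 G=34 F=25 D=11
Assign: C→slot 1, B skipped, A→slot 2, H skipped, I skipped, E skipped, G→slot 6, F skipped, D→slot 3.
Slots: [1:C] [2:A] [3:D] [6:G]
4 of 9 scheduled.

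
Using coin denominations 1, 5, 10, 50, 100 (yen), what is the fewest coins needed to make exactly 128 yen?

7

Greedy: take as many of the largest coin as possible, then repeat with the remainder.
128 − 1×100→28 − 2×10→8 − 1×5→3 − 3×1→0
Total coins = 1 + 2 + 1 + 3 = 7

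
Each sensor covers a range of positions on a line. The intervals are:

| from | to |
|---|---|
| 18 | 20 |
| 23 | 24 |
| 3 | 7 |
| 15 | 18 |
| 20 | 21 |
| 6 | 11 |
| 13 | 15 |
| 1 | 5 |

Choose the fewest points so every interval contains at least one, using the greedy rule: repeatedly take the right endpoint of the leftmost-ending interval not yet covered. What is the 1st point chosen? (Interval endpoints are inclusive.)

By right end: [1,5]  [3,7]  [6,11]  [13,15]  [15,18]  [18,20]  [20,21]  [23,24]
[1,5] uncovered → point at 5; [6,11] uncovered → point at 11; [13,15] uncovered → point at 15; [18,20] uncovered → point at 20; [23,24] uncovered → point at 24.
Points: 5, 11, 15, 20, 24 (5 total).

5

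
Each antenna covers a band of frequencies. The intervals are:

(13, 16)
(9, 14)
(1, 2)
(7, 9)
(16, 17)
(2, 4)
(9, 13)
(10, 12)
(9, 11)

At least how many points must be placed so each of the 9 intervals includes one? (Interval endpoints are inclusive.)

4

By right end: [1,2]  [2,4]  [7,9]  [9,11]  [10,12]  [9,13]  [9,14]  [13,16]  [16,17]
[1,2] uncovered → point at 2; [7,9] uncovered → point at 9; [10,12] uncovered → point at 12; [13,16] uncovered → point at 16.
Points: 2, 9, 12, 16 (4 total).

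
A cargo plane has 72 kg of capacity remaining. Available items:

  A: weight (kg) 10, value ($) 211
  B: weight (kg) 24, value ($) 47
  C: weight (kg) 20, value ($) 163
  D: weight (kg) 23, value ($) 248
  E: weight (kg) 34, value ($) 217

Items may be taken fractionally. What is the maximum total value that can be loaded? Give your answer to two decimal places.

Greedy by value/weight ratio, highest first.
Order: A (211/10=21.10) > D (248/23=10.78) > C (163/20=8.15) > E (217/34=6.38) > B (47/24=1.96)
Fill: take A (10 @ 211) → take D (23 @ 248) → take C (20 @ 163) → take 19/34 of E → 121.26; 72/72 used.
Total value = 743.26

743.26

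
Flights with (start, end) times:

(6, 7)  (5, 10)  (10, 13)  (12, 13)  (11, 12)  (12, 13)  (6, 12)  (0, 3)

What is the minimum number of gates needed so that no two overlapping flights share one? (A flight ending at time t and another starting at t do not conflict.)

starts: [0, 5, 6, 6, 10, 11, 12, 12]
ends:   [3, 7, 10, 12, 12, 13, 13, 13]
s0→1 e3→0 s5→1 s6→2 s6→3  — peak 3.

3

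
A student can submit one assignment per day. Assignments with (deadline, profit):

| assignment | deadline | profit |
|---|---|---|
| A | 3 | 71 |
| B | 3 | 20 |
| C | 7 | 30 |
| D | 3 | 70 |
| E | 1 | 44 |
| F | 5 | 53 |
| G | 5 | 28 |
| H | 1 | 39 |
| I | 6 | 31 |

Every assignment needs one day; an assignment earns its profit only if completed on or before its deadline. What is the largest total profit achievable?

By profit: A(d3,71), D(d3,70), F(d5,53), E(d1,44), H(d1,39), I(d6,31), C(d7,30), G(d5,28), B(d3,20)
A→slot 3; D→slot 2; F→slot 5; E→slot 1; H skipped; I→slot 6; C→slot 7; G→slot 4; B skipped.
Profit = 44 + 70 + 71 + 28 + 53 + 31 + 30 = 327

327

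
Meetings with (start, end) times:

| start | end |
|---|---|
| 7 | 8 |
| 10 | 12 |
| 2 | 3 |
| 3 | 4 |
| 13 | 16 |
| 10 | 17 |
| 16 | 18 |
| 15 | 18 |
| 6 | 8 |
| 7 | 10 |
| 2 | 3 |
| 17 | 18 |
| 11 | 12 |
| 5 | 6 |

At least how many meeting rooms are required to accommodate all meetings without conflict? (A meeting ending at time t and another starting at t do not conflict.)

3

The answer is the maximum number of intervals overlapping at any instant.
starts: [2, 2, 3, 5, 6, 7, 7, 10, 10, 11, 13, 15, 16, 17]
ends:   [3, 3, 4, 6, 8, 8, 10, 12, 12, 16, 17, 18, 18, 18]
s2→1 s2→2 e3→1 e3→0 s3→1 e4→0 s5→1 e6→0 s6→1 s7→2 s7→3  — peak 3.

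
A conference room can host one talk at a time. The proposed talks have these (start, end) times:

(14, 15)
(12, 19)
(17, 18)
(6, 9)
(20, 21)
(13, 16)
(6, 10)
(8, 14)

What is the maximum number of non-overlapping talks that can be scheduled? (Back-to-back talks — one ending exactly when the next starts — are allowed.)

4

Order by finish time; keep every interval that doesn't clash with the previous kept one.
Sorted by end: (6,9)  (6,10)  (8,14)  (14,15)  (13,16)  (17,18)  (12,19)  (20,21)
take (6,9); skip (8,14); take (14,15); skip (13,16); take (17,18); take (20,21).
Selected 4 talks.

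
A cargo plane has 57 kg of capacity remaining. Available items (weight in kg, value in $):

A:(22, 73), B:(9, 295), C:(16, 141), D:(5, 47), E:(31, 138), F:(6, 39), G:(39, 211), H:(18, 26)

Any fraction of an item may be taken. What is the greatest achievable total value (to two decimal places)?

635.62

Order: B (295/9=32.78) > D (47/5=9.40) > C (141/16=8.81) > F (39/6=6.50) > G (211/39=5.41) > E (138/31=4.45) > A (73/22=3.32) > H (26/18=1.44)
Fill: take B (9 @ 295) → take D (5 @ 47) → take C (16 @ 141) → take F (6 @ 39) → take 21/39 of G → 113.62; 57/57 used.
Total value = 635.62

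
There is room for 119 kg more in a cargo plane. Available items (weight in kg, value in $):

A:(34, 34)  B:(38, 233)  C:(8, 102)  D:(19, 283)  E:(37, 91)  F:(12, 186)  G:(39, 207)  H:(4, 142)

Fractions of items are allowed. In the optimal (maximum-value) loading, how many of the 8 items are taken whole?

Ratios (sorted): H 35.50, F 15.50, D 14.89, C 12.75, B 6.13, G 5.31, E 2.46, A 1.00
take H (4 @ 142); take F (12 @ 186); take D (19 @ 283); take C (8 @ 102); take B (38 @ 233); take 38/39 of G → 201.69. Capacity used 119/119.
5 item(s) taken whole; one partial (take 38/39 of G).

5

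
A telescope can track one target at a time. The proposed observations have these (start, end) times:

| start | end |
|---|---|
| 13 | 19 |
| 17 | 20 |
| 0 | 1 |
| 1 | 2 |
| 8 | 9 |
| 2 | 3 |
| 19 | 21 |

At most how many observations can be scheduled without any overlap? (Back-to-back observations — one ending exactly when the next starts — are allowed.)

6

By end time: (0,1), (1,2), (2,3), (8,9), (13,19), (17,20), (19,21).
Pick (0,1); next start ≥ 1 → (1,2); next start ≥ 2 → (2,3); next start ≥ 3 → (8,9); next start ≥ 9 → (13,19); next start ≥ 19 → (19,21).
Selected 6 observations.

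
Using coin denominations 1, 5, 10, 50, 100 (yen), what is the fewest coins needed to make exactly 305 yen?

4

Use the largest denomination that fits, subtract, and repeat.
305 = 3×100 + 1×5
Total coins = 3 + 1 = 4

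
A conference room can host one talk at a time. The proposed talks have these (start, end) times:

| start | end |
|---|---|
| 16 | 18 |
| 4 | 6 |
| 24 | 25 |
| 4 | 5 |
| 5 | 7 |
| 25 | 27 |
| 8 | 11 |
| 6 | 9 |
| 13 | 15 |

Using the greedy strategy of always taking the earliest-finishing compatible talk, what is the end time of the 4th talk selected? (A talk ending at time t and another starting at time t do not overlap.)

Greedy by earliest finish: after sorting by end time, pick each interval compatible with the last pick.
Sorted by end: (4,5)  (4,6)  (5,7)  (6,9)  (8,11)  (13,15)  (16,18)  (24,25)  (25,27)
take (4,5); take (5,7); skip (6,9); take (8,11); take (13,15); take (16,18); take (24,25); take (25,27).
Selected: (4,5) (5,7) (8,11) (13,15) (16,18) (24,25) (25,27)

15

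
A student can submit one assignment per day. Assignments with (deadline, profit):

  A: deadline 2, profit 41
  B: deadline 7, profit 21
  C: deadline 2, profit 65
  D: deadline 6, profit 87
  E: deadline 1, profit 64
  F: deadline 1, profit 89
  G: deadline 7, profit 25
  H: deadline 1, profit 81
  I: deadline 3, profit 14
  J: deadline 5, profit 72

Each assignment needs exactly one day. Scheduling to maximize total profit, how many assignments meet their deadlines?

Sort by profit descending; place each in the latest free slot ≤ its deadline.
By profit: F(d1,89), D(d6,87), H(d1,81), J(d5,72), C(d2,65), E(d1,64), A(d2,41), G(d7,25), B(d7,21), I(d3,14)
F→slot 1; D→slot 6; H skipped; J→slot 5; C→slot 2; E skipped; A skipped; G→slot 7; B→slot 4; I→slot 3.
7 of 10 scheduled.

7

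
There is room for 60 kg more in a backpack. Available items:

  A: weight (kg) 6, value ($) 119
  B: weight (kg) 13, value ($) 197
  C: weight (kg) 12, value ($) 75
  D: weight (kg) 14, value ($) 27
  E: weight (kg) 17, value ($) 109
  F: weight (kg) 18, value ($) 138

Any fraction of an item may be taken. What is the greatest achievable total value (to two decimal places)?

600.50

Order: A (119/6=19.83) > B (197/13=15.15) > F (138/18=7.67) > E (109/17=6.41) > C (75/12=6.25) > D (27/14=1.93)
Fill: take A (6 @ 119) → take B (13 @ 197) → take F (18 @ 138) → take E (17 @ 109) → take 6/12 of C → 37.50; 60/60 used.
Total value = 600.50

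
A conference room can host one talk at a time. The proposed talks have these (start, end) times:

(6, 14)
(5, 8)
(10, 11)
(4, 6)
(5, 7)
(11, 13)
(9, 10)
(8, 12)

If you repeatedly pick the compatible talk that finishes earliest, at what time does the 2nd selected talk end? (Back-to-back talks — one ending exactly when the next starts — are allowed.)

Sorted by end: (4,6)  (5,7)  (5,8)  (9,10)  (10,11)  (8,12)  (11,13)  (6,14)
take (4,6); take (9,10); take (10,11); take (11,13).
Selected: (4,6) (9,10) (10,11) (11,13)

10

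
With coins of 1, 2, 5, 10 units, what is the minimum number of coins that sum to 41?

41 = 4×10 + 1×1
Total coins = 4 + 1 = 5

5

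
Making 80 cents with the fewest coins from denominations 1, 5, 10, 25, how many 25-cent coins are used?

3

80 = 3×25 + 1×5
Count of 25: 3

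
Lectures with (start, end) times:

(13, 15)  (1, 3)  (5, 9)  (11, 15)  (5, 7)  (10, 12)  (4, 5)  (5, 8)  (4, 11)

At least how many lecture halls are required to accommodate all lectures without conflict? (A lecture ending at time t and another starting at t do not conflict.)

Count concurrent intervals with a sweep; the peak is the room count.
Events (time:±→running): 1:+→1 3:-→0 4:+→1 4:+→2 5:-→1 5:+→2 5:+→3 5:+→4 … peak 4.

4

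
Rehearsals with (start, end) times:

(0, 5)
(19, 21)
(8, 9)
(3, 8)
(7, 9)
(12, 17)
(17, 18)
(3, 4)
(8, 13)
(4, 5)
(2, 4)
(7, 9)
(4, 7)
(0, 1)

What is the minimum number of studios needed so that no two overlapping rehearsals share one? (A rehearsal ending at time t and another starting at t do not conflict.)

4

Count concurrent intervals with a sweep; the peak is the room count.
Events (time:±→running): 0:+→1 0:+→2 1:-→1 2:+→2 3:+→3 3:+→4 … peak 4.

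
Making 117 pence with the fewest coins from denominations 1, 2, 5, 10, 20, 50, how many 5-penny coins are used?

117 = 2×50 + 1×10 + 1×5 + 1×2
Count of 5: 1

1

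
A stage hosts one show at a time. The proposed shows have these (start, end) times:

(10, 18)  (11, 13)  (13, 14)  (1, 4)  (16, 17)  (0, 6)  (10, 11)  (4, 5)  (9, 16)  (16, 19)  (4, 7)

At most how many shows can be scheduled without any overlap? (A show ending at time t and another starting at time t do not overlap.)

6

By end time: (1,4), (4,5), (0,6), (4,7), (10,11), (11,13), (13,14), (9,16), (16,17), (10,18), (16,19).
Pick (1,4); next start ≥ 4 → (4,5); next start ≥ 5 → (10,11); next start ≥ 11 → (11,13); next start ≥ 13 → (13,14); next start ≥ 14 → (16,17).
Selected 6 shows.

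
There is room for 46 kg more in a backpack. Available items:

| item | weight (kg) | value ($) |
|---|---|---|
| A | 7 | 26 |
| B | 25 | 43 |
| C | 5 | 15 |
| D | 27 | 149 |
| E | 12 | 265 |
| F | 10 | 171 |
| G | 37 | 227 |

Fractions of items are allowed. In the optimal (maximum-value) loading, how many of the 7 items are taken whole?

2

Greedy by value/weight ratio, highest first.
Order: E (265/12=22.08) > F (171/10=17.10) > G (227/37=6.14) > D (149/27=5.52) > A (26/7=3.71) > C (15/5=3.00) > B (43/25=1.72)
Fill: take E (12 @ 265) → take F (10 @ 171) → take 24/37 of G → 147.24; 46/46 used.
2 item(s) taken whole; one partial (take 24/37 of G).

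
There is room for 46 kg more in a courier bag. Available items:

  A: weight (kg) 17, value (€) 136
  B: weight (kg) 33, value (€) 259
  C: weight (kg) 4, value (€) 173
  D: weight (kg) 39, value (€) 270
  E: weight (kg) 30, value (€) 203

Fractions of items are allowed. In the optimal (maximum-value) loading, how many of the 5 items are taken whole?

Sort by value per unit weight and fill in that order.
Order: C (173/4=43.25) > A (136/17=8.00) > B (259/33=7.85) > D (270/39=6.92) > E (203/30=6.77)
Fill: take C (4 @ 173) → take A (17 @ 136) → take 25/33 of B → 196.21; 46/46 used.
2 item(s) taken whole; one partial (take 25/33 of B).

2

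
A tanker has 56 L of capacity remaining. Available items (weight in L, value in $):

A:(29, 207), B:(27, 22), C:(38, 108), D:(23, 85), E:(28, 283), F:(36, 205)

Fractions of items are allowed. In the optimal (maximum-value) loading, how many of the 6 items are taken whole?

1

Order: E (283/28=10.11) > A (207/29=7.14) > F (205/36=5.69) > D (85/23=3.70) > C (108/38=2.84) > B (22/27=0.81)
Fill: take E (28 @ 283) → take 28/29 of A → 199.86; 56/56 used.
1 item(s) taken whole; one partial (take 28/29 of A).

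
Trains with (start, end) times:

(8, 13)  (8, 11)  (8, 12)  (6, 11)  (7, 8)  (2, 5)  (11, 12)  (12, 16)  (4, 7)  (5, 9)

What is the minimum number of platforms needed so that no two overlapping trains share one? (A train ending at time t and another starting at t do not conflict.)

Events (time:±→running): 2:+→1 4:+→2 5:-→1 5:+→2 6:+→3 7:-→2 7:+→3 8:-→2 8:+→3 8:+→4 8:+→5 … peak 5.

5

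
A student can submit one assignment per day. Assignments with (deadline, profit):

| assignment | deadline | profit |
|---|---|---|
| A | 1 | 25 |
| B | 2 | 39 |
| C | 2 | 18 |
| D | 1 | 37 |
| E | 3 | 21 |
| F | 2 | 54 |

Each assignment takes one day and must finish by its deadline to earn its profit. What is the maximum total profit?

Profit order: F=54 B=39 D=37 A=25 E=21 C=18
Assign: F→slot 2, B→slot 1, D skipped, A skipped, E→slot 3, C skipped.
Slots: [1:B] [2:F] [3:E]
Profit = 39 + 54 + 21 = 114

114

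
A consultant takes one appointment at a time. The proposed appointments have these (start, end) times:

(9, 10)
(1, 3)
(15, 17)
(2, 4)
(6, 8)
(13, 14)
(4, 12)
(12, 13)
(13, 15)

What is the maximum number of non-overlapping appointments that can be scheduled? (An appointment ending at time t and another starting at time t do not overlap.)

6

Greedy by earliest finish: after sorting by end time, pick each interval compatible with the last pick.
By end time: (1,3), (2,4), (6,8), (9,10), (4,12), (12,13), (13,14), (13,15), (15,17).
Pick (1,3); next start ≥ 3 → (6,8); next start ≥ 8 → (9,10); next start ≥ 10 → (12,13); next start ≥ 13 → (13,14); next start ≥ 14 → (15,17).
Selected 6 appointments.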